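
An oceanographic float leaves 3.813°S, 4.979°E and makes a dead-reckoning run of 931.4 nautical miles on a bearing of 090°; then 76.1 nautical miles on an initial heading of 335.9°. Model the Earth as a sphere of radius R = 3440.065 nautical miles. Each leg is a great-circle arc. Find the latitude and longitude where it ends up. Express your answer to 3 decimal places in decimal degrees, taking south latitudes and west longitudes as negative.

latitude -2.517°, longitude 20.007°

Apply the spherical direct solution leg by leg, carrying full precision between legs.
Leg 1: from (-3.813°, 4.979°), δ = 931.4/3440.065 = 0.270751 rad, θ = 90° → φ = -3.674°, λ = 20.525°.
Leg 2: from (-3.674°, 20.525°), δ = 76.1/3440.065 = 0.022122 rad, θ = 335.9° → φ = -2.517°, λ = 20.007°.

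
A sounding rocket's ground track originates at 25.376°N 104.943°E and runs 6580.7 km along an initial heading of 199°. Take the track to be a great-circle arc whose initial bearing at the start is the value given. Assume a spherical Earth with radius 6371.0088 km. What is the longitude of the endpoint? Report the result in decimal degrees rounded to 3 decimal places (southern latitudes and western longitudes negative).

Angular distance δ = d/R = 6580.7 / 6371.0088 = 1.032913 rad.
Start latitude φ₁ = 0.442895 rad; initial bearing θ = 3.473205 rad.
sin φ₂ = sin φ₁ cos δ + cos φ₁ sin δ cos θ = (0.428557)(0.512319) + (0.903515)(0.858795)(-0.945519) = -0.514102
φ₂ = asin(-0.514102) = -0.539961 rad = -30.937°.
Δλ = atan2( sin θ sin δ cos φ₁ , cos δ − sin φ₁ sin φ₂ ) = atan2(-0.252619, 0.732641) = -0.332041 rad = -19.025°.
λ₂ = 104.943° + -19.025° = 85.918°.

longitude 85.918°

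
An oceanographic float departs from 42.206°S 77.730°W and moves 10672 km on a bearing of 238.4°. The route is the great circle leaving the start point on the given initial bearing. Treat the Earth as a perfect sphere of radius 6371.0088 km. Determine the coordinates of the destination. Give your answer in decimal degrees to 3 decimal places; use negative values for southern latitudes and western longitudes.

The arc subtends δ = 10672/6371.0088 = 1.675088 rad at the centre.
Start latitude φ₁ = -0.736634 rad; initial bearing θ = 4.160865 rad.
Applying the spherical law of cosines for sides, sin φ₂ = sin φ₁ cos δ + cos φ₁ sin δ cos θ = -0.316089, so φ₂ = -18.427°.
For the longitude increment, Δλ = atan2( sin θ sin δ cos φ₁, cos δ − sin φ₁ sin φ₂ ) = atan2(-0.627475, -0.316451) = -116.763°.
λ₂ = -77.730° + -116.763° = -194.493°, normalized to (−180°, 180°] → 165.507°.

latitude -18.427°, longitude 165.507°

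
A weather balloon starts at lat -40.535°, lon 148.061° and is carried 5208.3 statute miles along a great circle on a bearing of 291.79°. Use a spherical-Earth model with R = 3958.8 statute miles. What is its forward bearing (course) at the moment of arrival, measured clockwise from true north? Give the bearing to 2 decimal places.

final bearing 314.77°

δ = 5208.3/3958.8 = 1.315626 rad (75.3798°).
With φ₁ = -40.535° = -0.707469 rad and θ = 291.79° = 5.092696 rad:
Applying the spherical law of cosines for sides, sin φ₂ = sin φ₁ cos δ + cos φ₁ sin δ cos θ = 0.108940, so φ₂ = 6.254°.
Then Δλ = atan2(-0.682856, 0.323212) = -1.128717 rad, from sin θ sin δ cos φ₁ over cos δ − sin φ₁ sin φ₂.
λ₂ = 148.061° + -64.671° = 83.390°.
The forward bearing on arrival equals the back-azimuth from the destination plus 180°.
Back-azimuth from P₂ (6.25°, 83.39°) to P₁ (-40.53°, 148.06°), with Δλ' = λ₁ − λ₂ = 64.67°: atan2( sin Δλ' cos φ₁ , cos φ₂ sin φ₁ − sin φ₂ cos φ₁ cos Δλ' ) = 134.77°.
Final bearing = (134.77° + 180°) mod 360° = 314.77°.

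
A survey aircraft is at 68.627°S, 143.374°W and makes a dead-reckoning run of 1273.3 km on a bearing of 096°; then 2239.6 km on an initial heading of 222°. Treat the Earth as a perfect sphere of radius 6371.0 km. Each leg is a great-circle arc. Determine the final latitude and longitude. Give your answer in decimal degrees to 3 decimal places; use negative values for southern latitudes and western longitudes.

latitude -74.604°, longitude -173.281°

Apply the spherical direct solution leg by leg, carrying full precision between legs.
Leg 1: from (-68.627°, -143.374°), δ = 1273.3/6371 = 0.199859 rad, θ = 96° → φ = -66.963°, λ = -113.072°.
Leg 2: from (-66.963°, -113.072°), δ = 2239.6/6371 = 0.351530 rad, θ = 222° → φ = -74.604°, λ = -173.281°.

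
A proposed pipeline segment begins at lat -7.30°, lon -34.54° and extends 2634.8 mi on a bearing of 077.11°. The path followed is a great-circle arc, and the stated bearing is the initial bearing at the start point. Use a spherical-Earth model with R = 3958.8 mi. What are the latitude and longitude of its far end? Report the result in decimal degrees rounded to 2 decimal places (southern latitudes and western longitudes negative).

Angular distance δ = d/R = 2634.8 / 3958.8 = 0.665555 rad.
Start latitude φ₁ = -0.127409 rad; initial bearing θ = 1.345823 rad.
Destination latitude: φ₂ = arcsin( sin φ₁ cos δ + cos φ₁ sin δ cos θ ) = arcsin(0.036689) = 2.10°.
Δλ = atan2( sin θ sin δ cos φ₁ , cos δ − sin φ₁ sin φ₂ ) = atan2(0.597056, 0.791236) = 0.646430 rad = 37.04°.
λ₂ = λ₁ + Δλ = 2.50°.

latitude 2.10°, longitude 2.50°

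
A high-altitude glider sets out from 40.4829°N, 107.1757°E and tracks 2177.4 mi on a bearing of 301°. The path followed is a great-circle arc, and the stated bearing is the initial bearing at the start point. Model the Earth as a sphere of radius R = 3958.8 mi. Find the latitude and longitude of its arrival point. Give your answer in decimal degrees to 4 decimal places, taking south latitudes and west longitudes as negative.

latitude 49.3087°, longitude 63.7670°

The arc subtends δ = 2177.4/3958.8 = 0.550015 rad at the centre.
With φ₁ = 40.4829° = 0.706560 rad and θ = 301° = 5.253441 rad:
Applying the spherical law of cosines for sides, sin φ₂ = sin φ₁ cos δ + cos φ₁ sin δ cos θ = 0.758233, so φ₂ = 49.3087°.
Then Δλ = atan2(-0.340780, 0.360256) = -0.757624 rad, from sin θ sin δ cos φ₁ over cos δ − sin φ₁ sin φ₂.
Hence λ₂ = 107.1757° + -43.4087° = 63.7670°.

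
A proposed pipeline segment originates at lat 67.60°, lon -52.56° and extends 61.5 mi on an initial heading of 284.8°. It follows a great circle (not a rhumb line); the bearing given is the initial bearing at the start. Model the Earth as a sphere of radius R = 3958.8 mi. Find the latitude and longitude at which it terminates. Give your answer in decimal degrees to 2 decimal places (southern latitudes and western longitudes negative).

Central angle δ = d/R = 0.015535 rad.
Start latitude φ₁ = 1.179843 rad; initial bearing θ = 4.970698 rad.
Applying the spherical law of cosines for sides, sin φ₂ = sin φ₁ cos δ + cos φ₁ sin δ cos θ = 0.925947, so φ₂ = 67.81°.
Δλ = atan2( sin θ sin δ cos φ₁ , cos δ − sin φ₁ sin φ₂ ) = atan2(-0.005723, 0.143799) = -0.039780 rad = -2.28°.
λ₂ = -52.56° + -2.28° = -54.84°.

latitude 67.81°, longitude -54.84°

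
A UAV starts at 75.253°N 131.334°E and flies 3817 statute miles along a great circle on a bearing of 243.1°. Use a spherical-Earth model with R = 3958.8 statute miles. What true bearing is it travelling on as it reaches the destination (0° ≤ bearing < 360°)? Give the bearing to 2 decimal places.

The arc subtends δ = 3817/3958.8 = 0.964181 rad at the centre.
Start latitude φ₁ = 1.313413 rad; initial bearing θ = 4.242895 rad.
Destination latitude: φ₂ = arcsin( sin φ₁ cos δ + cos φ₁ sin δ cos θ ) = arcsin(0.456691) = 27.174°.
For the longitude increment, Δλ = atan2( sin θ sin δ cos φ₁, cos δ − sin φ₁ sin φ₂ ) = atan2(-0.186506, 0.128443) = -55.446°.
Hence λ₂ = 131.334° + -55.446° = 75.888°.
The forward bearing on arrival equals the back-azimuth from the destination plus 180°.
Back-azimuth from P₂ (27.17°, 75.89°) to P₁ (75.25°, 131.33°), with Δλ' = λ₁ − λ₂ = 55.45°: atan2( sin Δλ' cos φ₁ , cos φ₂ sin φ₁ − sin φ₂ cos φ₁ cos Δλ' ) = 14.78°.
Final bearing = (14.78° + 180°) mod 360° = 194.78°.

final bearing 194.78°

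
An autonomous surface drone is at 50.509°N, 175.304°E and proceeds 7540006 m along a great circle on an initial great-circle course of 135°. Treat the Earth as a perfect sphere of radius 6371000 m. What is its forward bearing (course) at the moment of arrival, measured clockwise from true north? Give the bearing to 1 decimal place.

δ = 7540006/6371000 = 1.183489 rad (67.8089°).
Converting: φ₁ = 0.881548 rad, θ = 2.356194 rad.
Applying the spherical law of cosines for sides, sin φ₂ = sin φ₁ cos δ + cos φ₁ sin δ cos θ = -0.124903, so φ₂ = -7.175°.
Then Δλ = atan2(0.416381, 0.474087) = 0.720684 rad, from sin θ sin δ cos φ₁ over cos δ − sin φ₁ sin φ₂.
λ₂ = 175.304° + 41.292° = 216.596°, normalized to (−180°, 180°] → -143.404°.
The forward bearing on arrival equals the back-azimuth from the destination plus 180°.
Back-azimuth from P₂ (-7.2°, -143.4°) to P₁ (50.5°, 175.3°), with Δλ' = λ₁ − λ₂ = 318.7°: atan2( sin Δλ' cos φ₁ , cos φ₂ sin φ₁ − sin φ₂ cos φ₁ cos Δλ' ) = 333.0°.
Final bearing = (333.0° + 180°) mod 360° = 153.0°.

final bearing 153.0°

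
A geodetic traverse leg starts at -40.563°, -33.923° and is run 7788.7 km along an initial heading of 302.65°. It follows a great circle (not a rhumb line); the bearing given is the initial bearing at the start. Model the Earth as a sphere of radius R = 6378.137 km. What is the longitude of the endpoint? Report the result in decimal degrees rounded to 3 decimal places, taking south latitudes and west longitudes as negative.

Central angle δ = d/R = 1.221156 rad.
Start latitude φ₁ = -0.707958 rad; initial bearing θ = 5.282239 rad.
sin φ₂ = sin φ₁ cos δ + cos φ₁ sin δ cos θ = (-0.650284)(0.342560) + (0.759691)(0.939496)(0.539506) = 0.162299
φ₂ = asin(0.162299) = 0.163020 rad = 9.340°.
For the longitude increment, Δλ = atan2( sin θ sin δ cos φ₁, cos δ − sin φ₁ sin φ₂ ) = atan2(-0.600945, 0.448100) = -53.290°.
λ₂ = λ₁ + Δλ = -87.213°.

longitude -87.213°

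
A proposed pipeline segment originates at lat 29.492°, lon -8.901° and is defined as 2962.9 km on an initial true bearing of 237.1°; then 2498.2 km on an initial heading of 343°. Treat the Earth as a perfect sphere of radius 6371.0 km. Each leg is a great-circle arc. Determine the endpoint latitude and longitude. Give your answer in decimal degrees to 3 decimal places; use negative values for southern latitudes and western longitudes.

Apply the spherical direct solution leg by leg, carrying full precision between legs.
Leg 1: from (29.492°, -8.901°), δ = 2962.9/6371 = 0.465060 rad, θ = 237.1° → φ = 13.178°, λ = -31.652°.
Leg 2: from (13.178°, -31.652°), δ = 2498.2/6371 = 0.392121 rad, θ = 343° → φ = 34.507°, λ = -39.445°.

latitude 34.507°, longitude -39.445°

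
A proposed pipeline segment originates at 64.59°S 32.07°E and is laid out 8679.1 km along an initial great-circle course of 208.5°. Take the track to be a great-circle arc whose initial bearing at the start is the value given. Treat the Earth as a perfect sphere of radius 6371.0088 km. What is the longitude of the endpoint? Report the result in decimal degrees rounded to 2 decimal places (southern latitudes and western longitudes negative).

The arc subtends δ = 8679.1/6371.0088 = 1.362280 rad at the centre.
Start latitude φ₁ = -1.127308 rad; initial bearing θ = 3.639011 rad.
Applying the spherical law of cosines for sides, sin φ₂ = sin φ₁ cos δ + cos φ₁ sin δ cos θ = -0.555908, so φ₂ = -33.77°.
For the longitude increment, Δλ = atan2( sin θ sin δ cos φ₁, cos δ − sin φ₁ sin φ₂ ) = atan2(-0.200310, -0.295122) = -145.83°.
λ₂ = λ₁ + Δλ = -113.76°.

longitude -113.76°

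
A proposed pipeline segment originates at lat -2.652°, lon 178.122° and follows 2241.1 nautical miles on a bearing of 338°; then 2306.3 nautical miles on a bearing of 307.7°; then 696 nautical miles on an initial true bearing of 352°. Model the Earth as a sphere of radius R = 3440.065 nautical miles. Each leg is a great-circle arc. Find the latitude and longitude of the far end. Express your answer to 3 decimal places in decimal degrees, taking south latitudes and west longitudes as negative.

latitude 58.722°, longitude 113.123°

Apply the spherical direct solution leg by leg, carrying full precision between legs.
Leg 1: from (-2.652°, 178.122°), δ = 2241.1/3440.065 = 0.651470 rad, θ = 338° → φ = 31.655°, λ = 162.645°.
Leg 2: from (31.655°, 162.645°), δ = 2306.3/3440.065 = 0.670423 rad, θ = 307.7° → φ = 47.277°, λ = 116.211°.
Leg 3: from (47.277°, 116.211°), δ = 696/3440.065 = 0.202322 rad, θ = 352° → φ = 58.722°, λ = 113.123°.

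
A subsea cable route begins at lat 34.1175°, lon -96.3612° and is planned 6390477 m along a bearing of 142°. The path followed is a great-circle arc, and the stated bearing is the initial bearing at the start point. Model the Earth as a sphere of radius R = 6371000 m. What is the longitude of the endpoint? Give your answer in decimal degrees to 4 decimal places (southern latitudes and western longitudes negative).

longitude -63.9579°

δ = 6390477/6371000 = 1.003057 rad (57.4709°).
Converting: φ₁ = 0.595463 rad, θ = 2.478368 rad.
Destination latitude: φ₂ = arcsin( sin φ₁ cos δ + cos φ₁ sin δ cos θ ) = arcsin(-0.248432) = -14.3847°.
Then Δλ = atan2(0.429737, 0.677071) = 0.565545 rad, from sin θ sin δ cos φ₁ over cos δ − sin φ₁ sin φ₂.
λ₂ = -96.3612° + 32.4033° = -63.9579°.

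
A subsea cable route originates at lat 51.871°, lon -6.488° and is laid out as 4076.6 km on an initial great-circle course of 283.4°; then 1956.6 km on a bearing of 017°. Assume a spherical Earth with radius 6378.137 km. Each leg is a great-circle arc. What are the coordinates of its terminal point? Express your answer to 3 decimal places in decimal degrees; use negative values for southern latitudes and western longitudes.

Apply the spherical direct solution leg by leg, carrying full precision between legs.
Leg 1: from (51.871°, -6.488°), δ = 4076.6/6378.137 = 0.639152 rad, θ = 283.4° → φ = 45.783°, λ = -62.801°.
Leg 2: from (45.783°, -62.801°), δ = 1956.6/6378.137 = 0.306767 rad, θ = 17° → φ = 62.206°, λ = -51.886°.

latitude 62.206°, longitude -51.886°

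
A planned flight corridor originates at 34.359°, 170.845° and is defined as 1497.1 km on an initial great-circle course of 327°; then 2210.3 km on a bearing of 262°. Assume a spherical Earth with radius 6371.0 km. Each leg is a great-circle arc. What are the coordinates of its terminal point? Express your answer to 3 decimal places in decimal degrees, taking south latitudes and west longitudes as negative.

latitude 39.378°, longitude 134.647°

Apply the spherical direct solution leg by leg, carrying full precision between legs.
Leg 1: from (34.359°, 170.845°), δ = 1497.1/6371 = 0.234987 rad, θ = 327° → φ = 45.240°, λ = 160.470°.
Leg 2: from (45.240°, 160.470°), δ = 2210.3/6371 = 0.346931 rad, θ = 262° → φ = 39.378°, λ = 134.647°.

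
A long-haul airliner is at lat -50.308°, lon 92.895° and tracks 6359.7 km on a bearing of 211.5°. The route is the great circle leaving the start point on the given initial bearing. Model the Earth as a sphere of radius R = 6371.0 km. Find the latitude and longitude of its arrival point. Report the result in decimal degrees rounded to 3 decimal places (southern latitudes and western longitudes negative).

The arc subtends δ = 6359.7/6371 = 0.998226 rad at the centre.
With φ₁ = -50.308° = -0.878040 rad and θ = 211.5° = 3.691371 rad:
Destination latitude: φ₂ = arcsin( sin φ₁ cos δ + cos φ₁ sin δ cos θ ) = arcsin(-0.874603) = -60.998°.
For the longitude increment, Δλ = atan2( sin θ sin δ cos φ₁, cos δ − sin φ₁ sin φ₂ ) = atan2(-0.280478, -0.131203) = -115.069°.
λ₂ = λ₁ + Δλ = -22.174°.

latitude -60.998°, longitude -22.174°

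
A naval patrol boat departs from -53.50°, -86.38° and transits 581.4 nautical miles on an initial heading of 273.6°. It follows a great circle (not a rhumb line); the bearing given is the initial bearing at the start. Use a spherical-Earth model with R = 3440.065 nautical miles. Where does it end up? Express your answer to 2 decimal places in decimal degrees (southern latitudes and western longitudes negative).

δ = 581.4/3440.065 = 0.169008 rad (9.6835°).
Start latitude φ₁ = -0.933751 rad; initial bearing θ = 4.775221 rad.
sin φ₂ = sin φ₁ cos δ + cos φ₁ sin δ cos θ = (-0.803857)(0.985752) + (0.594823)(0.168205)(0.062791) = -0.786121
φ₂ = asin(-0.786121) = -0.904508 rad = -51.82°.
For the longitude increment, Δλ = atan2( sin θ sin δ cos φ₁, cos δ − sin φ₁ sin φ₂ ) = atan2(-0.099855, 0.353823) = -15.76°.
Hence λ₂ = -86.38° + -15.76° = -102.14°.

latitude -51.82°, longitude -102.14°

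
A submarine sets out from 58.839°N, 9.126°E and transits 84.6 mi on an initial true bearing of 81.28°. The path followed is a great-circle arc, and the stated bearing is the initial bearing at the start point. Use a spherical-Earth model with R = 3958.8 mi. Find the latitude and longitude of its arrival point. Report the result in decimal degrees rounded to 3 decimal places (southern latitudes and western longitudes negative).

The arc subtends δ = 84.6/3958.8 = 0.021370 rad at the centre.
Start latitude φ₁ = 1.026934 rad; initial bearing θ = 1.418604 rad.
Destination latitude: φ₂ = arcsin( sin φ₁ cos δ + cos φ₁ sin δ cos θ ) = arcsin(0.857198) = 59.003°.
For the longitude increment, Δλ = atan2( sin θ sin δ cos φ₁, cos δ − sin φ₁ sin φ₂ ) = atan2(0.010929, 0.266253) = 2.351°.
λ₂ = λ₁ + Δλ = 11.477°.

latitude 59.003°, longitude 11.477°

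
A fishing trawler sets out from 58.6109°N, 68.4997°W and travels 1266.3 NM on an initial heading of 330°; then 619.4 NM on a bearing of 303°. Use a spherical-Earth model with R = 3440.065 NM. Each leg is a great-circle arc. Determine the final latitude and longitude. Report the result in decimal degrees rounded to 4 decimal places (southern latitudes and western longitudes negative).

latitude 76.1666°, longitude -146.7006°

Apply the spherical direct solution leg by leg, carrying full precision between legs.
Leg 1: from (58.6109°, -68.4997°), δ = 1266.3/3440.065 = 0.368104 rad, θ = 330° → φ = 73.4920°, λ = -107.7863°.
Leg 2: from (73.4920°, -107.7863°), δ = 619.4/3440.065 = 0.180055 rad, θ = 303° → φ = 76.1666°, λ = -146.7006°.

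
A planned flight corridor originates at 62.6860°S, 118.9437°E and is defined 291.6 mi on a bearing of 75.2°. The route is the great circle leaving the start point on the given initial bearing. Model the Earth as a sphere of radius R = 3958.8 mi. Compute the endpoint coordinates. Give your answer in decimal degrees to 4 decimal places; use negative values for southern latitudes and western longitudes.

latitude -61.3386°, longitude 127.4747°

Angular distance δ = d/R = 291.6 / 3958.8 = 0.073659 rad.
With φ₁ = -62.6860° = -1.094077 rad and θ = 75.2° = 1.312488 rad:
sin φ₂ = sin φ₁ cos δ + cos φ₁ sin δ cos θ = (-0.888505)(0.997288) + (0.458867)(0.073592)(0.255446) = -0.877470
φ₂ = asin(-0.877470) = -1.070561 rad = -61.3386°.
For the longitude increment, Δλ = atan2( sin θ sin δ cos φ₁, cos δ − sin φ₁ sin φ₂ ) = atan2(0.032649, 0.217652) = 8.5310°.
λ₂ = 118.9437° + 8.5310° = 127.4747°.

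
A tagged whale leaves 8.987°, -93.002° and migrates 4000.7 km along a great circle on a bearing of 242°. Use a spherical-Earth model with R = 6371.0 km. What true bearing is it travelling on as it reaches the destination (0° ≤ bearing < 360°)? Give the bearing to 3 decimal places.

Angular distance δ = d/R = 4000.7 / 6371 = 0.627955 rad.
Converting: φ₁ = 0.156853 rad, θ = 4.223697 rad.
Applying the spherical law of cosines for sides, sin φ₂ = sin φ₁ cos δ + cos φ₁ sin δ cos θ = -0.146014, so φ₂ = -8.396°.
For the longitude increment, Δλ = atan2( sin θ sin δ cos φ₁, cos δ − sin φ₁ sin φ₂ ) = atan2(-0.512356, 0.832040) = -31.624°.
λ₂ = -93.002° + -31.624° = -124.626°.
The forward bearing on arrival equals the back-azimuth from the destination plus 180°.
Back-azimuth from P₂ (-8.396°, -124.626°) to P₁ (8.987°, -93.002°), with Δλ' = λ₁ − λ₂ = 31.624°: atan2( sin Δλ' cos φ₁ , cos φ₂ sin φ₁ − sin φ₂ cos φ₁ cos Δλ' ) = 61.831°.
Final bearing = (61.831° + 180°) mod 360° = 241.831°.

final bearing 241.831°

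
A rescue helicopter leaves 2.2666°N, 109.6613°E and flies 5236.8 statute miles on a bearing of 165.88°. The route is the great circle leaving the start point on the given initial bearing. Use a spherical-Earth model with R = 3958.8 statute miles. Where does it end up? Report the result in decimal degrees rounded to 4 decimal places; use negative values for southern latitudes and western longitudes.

latitude -68.3851°, longitude 149.6026°

Angular distance δ = d/R = 5236.8 / 3958.8 = 1.322825 rad.
Converting: φ₁ = 0.039560 rad, θ = 2.895152 rad.
Destination latitude: φ₂ = arcsin( sin φ₁ cos δ + cos φ₁ sin δ cos θ ) = arcsin(-0.929681) = -68.3851°.
Then Δλ = atan2(0.236307, 0.282206) = 0.697107 rad, from sin θ sin δ cos φ₁ over cos δ − sin φ₁ sin φ₂.
λ₂ = λ₁ + Δλ = 149.6026°.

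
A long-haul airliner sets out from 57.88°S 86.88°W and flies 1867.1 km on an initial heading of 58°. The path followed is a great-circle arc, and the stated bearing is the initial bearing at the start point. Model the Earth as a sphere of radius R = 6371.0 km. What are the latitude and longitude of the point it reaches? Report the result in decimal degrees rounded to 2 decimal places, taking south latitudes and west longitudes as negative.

latitude -46.84°, longitude -65.89°

The arc subtends δ = 1867.1/6371 = 0.293062 rad at the centre.
Converting: φ₁ = -1.010197 rad, θ = 1.012291 rad.
Destination latitude: φ₂ = arcsin( sin φ₁ cos δ + cos φ₁ sin δ cos θ ) = arcsin(-0.729431) = -46.84°.
For the longitude increment, Δλ = atan2( sin θ sin δ cos φ₁, cos δ − sin φ₁ sin φ₂ ) = atan2(0.130259, 0.339582) = 20.99°.
Hence λ₂ = -86.88° + 20.99° = -65.89°.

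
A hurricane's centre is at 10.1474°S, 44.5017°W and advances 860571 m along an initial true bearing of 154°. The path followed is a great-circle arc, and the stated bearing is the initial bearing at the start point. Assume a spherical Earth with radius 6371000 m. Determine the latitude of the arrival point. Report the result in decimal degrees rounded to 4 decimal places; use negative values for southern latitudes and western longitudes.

latitude -17.0808°

Central angle δ = d/R = 0.135076 rad.
With φ₁ = -10.1474° = -0.177106 rad and θ = 154° = 2.687807 rad:
sin φ₂ = sin φ₁ cos δ + cos φ₁ sin δ cos θ = (-0.176181)(0.990891) + (0.984358)(0.134666)(-0.898794) = -0.293720
φ₂ = asin(-0.293720) = -0.298116 rad = -17.0808°.
Δλ = atan2( sin θ sin δ cos φ₁ , cos δ − sin φ₁ sin φ₂ ) = atan2(0.058110, 0.939143) = 0.061797 rad = 3.5407°.
λ₂ = λ₁ + Δλ = -40.9610°.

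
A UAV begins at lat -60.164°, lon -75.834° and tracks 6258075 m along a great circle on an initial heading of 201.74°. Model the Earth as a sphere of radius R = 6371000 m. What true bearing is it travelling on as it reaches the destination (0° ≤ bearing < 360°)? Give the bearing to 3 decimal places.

final bearing 338.380°

The arc subtends δ = 6258075/6371000 = 0.982275 rad at the centre.
With φ₁ = -60.164° = -1.050060 rad and θ = 201.74° = 3.521027 rad:
Destination latitude: φ₂ = arcsin( sin φ₁ cos δ + cos φ₁ sin δ cos θ ) = arcsin(-0.865935) = -59.990°.
Δλ = atan2( sin θ sin δ cos φ₁ , cos δ − sin φ₁ sin φ₂ ) = atan2(-0.153276, -0.196027) = -2.477977 rad = -141.978°.
λ₂ = -75.834° + -141.978° = -217.812°, normalized to (−180°, 180°] → 142.188°.
The forward bearing on arrival equals the back-azimuth from the destination plus 180°.
Back-azimuth from P₂ (-59.990°, 142.188°) to P₁ (-60.164°, -75.834°), with Δλ' = λ₁ − λ₂ = -218.022°: atan2( sin Δλ' cos φ₁ , cos φ₂ sin φ₁ − sin φ₂ cos φ₁ cos Δλ' ) = 158.380°.
Final bearing = (158.380° + 180°) mod 360° = 338.380°.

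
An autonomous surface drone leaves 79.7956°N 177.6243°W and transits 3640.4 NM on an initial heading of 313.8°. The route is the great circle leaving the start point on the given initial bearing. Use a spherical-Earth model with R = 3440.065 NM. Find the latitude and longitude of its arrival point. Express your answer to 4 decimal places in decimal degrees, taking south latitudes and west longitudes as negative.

δ = 3640.4/3440.065 = 1.058236 rad (60.6324°).
With φ₁ = 79.7956° = 1.392696 rad and θ = 313.8° = 5.476843 rad:
sin φ₂ = sin φ₁ cos δ + cos φ₁ sin δ cos θ = (0.984182)(0.490410) + (0.177160)(0.871492)(0.692143) = 0.589516
φ₂ = asin(0.589516) = 0.630459 rad = 36.1226°.
Then Δλ = atan2(-0.111435, -0.089780) = -2.248986 rad, from sin θ sin δ cos φ₁ over cos δ − sin φ₁ sin φ₂.
λ₂ = -177.6243° + -128.8574° = -306.4817°, normalized to (−180°, 180°] → 53.5183°.

latitude 36.1226°, longitude 53.5183°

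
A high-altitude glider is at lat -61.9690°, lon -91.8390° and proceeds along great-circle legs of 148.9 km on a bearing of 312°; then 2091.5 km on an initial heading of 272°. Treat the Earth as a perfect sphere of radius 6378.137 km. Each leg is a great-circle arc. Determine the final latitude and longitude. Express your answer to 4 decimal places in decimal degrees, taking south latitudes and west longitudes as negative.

latitude -55.3906°, longitude -128.4140°

Apply the spherical direct solution leg by leg, carrying full precision between legs.
Leg 1: from (-61.9690°, -91.8390°), δ = 148.9/6378.137 = 0.023345 rad, θ = 312° → φ = -61.0583°, λ = -93.8934°.
Leg 2: from (-61.0583°, -93.8934°), δ = 2091.5/6378.137 = 0.327917 rad, θ = 272° → φ = -55.3906°, λ = -128.4140°.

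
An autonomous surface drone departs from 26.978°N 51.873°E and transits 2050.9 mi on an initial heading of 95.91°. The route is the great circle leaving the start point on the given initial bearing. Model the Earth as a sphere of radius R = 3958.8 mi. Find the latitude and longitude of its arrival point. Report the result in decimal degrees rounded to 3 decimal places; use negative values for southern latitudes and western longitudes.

Central angle δ = d/R = 0.518061 rad.
With φ₁ = 26.978° = 0.470855 rad and θ = 95.91° = 1.673945 rad:
Destination latitude: φ₂ = arcsin( sin φ₁ cos δ + cos φ₁ sin δ cos θ ) = arcsin(0.348681) = 20.407°.
For the longitude increment, Δλ = atan2( sin θ sin δ cos φ₁, cos δ − sin φ₁ sin φ₂ ) = atan2(0.438964, 0.710602) = 31.705°.
λ₂ = 51.873° + 31.705° = 83.578°.

latitude 20.407°, longitude 83.578°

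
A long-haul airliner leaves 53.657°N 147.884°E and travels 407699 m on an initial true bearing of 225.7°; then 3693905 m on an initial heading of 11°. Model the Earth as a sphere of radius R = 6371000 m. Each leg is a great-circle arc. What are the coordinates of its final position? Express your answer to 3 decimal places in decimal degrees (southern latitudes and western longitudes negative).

Apply the spherical direct solution leg by leg, carrying full precision between legs.
Leg 1: from (53.657°, 147.884°), δ = 407699/6371000 = 0.063993 rad, θ = 225.7° → φ = 51.020°, λ = 143.712°.
Leg 2: from (51.020°, 143.712°), δ = 3693905/6371000 = 0.579800 rad, θ = 11° → φ = 81.348°, λ = -172.271°.

latitude 81.348°, longitude -172.271°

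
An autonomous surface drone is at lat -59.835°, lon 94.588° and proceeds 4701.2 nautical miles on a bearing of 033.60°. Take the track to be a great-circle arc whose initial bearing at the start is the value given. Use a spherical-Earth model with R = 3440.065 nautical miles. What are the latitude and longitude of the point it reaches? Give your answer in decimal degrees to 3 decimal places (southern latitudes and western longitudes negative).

latitude 13.563°, longitude 128.467°

The arc subtends δ = 4701.2/3440.065 = 1.366602 rad at the centre.
Converting: φ₁ = -1.044318 rad, θ = 0.586431 rad.
Applying the spherical law of cosines for sides, sin φ₂ = sin φ₁ cos δ + cos φ₁ sin δ cos θ = 0.234523, so φ₂ = 13.563°.
Δλ = atan2( sin θ sin δ cos φ₁ , cos δ − sin φ₁ sin φ₂ ) = atan2(0.272298, 0.405542) = 0.591301 rad = 33.879°.
Hence λ₂ = 94.588° + 33.879° = 128.467°.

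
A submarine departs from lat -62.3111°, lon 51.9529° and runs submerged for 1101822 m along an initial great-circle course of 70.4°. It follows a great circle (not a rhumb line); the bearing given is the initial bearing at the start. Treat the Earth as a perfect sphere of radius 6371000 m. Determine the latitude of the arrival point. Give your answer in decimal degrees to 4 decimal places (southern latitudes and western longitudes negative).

Angular distance δ = d/R = 1101822 / 6371000 = 0.172943 rad.
Converting: φ₁ = -1.087534 rad, θ = 1.228712 rad.
Applying the spherical law of cosines for sides, sin φ₂ = sin φ₁ cos δ + cos φ₁ sin δ cos θ = -0.845451, so φ₂ = -57.7203°.
For the longitude increment, Δλ = atan2( sin θ sin δ cos φ₁, cos δ − sin φ₁ sin φ₂ ) = atan2(0.075328, 0.236449) = 17.6709°.
Hence λ₂ = 51.9529° + 17.6709° = 69.6238°.

latitude -57.7203°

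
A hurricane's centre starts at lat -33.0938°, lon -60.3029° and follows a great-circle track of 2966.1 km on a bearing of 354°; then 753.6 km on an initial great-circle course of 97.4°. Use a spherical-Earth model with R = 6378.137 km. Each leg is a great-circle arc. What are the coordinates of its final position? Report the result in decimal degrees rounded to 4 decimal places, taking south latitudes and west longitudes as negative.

latitude -7.3922°, longitude -56.2379°

Apply the spherical direct solution leg by leg, carrying full precision between legs.
Leg 1: from (-33.0938°, -60.3029°), δ = 2966.1/6378.137 = 0.465042 rad, θ = 354° → φ = -6.5676°, λ = -63.0075°.
Leg 2: from (-6.5676°, -63.0075°), δ = 753.6/6378.137 = 0.118154 rad, θ = 97.4° → φ = -7.3922°, λ = -56.2379°.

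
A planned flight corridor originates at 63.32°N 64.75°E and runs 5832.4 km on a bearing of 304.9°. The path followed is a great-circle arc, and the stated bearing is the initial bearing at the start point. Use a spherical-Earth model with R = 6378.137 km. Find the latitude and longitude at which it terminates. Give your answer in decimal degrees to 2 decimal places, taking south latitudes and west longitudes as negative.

The arc subtends δ = 5832.4/6378.137 = 0.914436 rad at the centre.
With φ₁ = 63.32° = 1.105142 rad and θ = 304.9° = 5.321509 rad:
Applying the spherical law of cosines for sides, sin φ₂ = sin φ₁ cos δ + cos φ₁ sin δ cos θ = 0.748783, so φ₂ = 48.49°.
Then Δλ = atan2(-0.291738, -0.058822) = -1.769754 rad, from sin θ sin δ cos φ₁ over cos δ − sin φ₁ sin φ₂.
λ₂ = 64.75° + -101.40° = -36.65°.

latitude 48.49°, longitude -36.65°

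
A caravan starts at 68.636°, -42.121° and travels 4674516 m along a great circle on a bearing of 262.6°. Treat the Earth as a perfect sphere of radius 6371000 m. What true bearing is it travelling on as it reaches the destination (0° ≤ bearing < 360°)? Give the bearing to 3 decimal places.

final bearing 208.751°

The arc subtends δ = 4674516/6371000 = 0.733718 rad at the centre.
With φ₁ = 68.636° = 1.197924 rad and θ = 262.6° = 4.583235 rad:
Destination latitude: φ₂ = arcsin( sin φ₁ cos δ + cos φ₁ sin δ cos θ ) = arcsin(0.660237) = 41.318°.
Δλ = atan2( sin θ sin δ cos φ₁ , cos δ − sin φ₁ sin φ₂ ) = atan2(-0.241911, 0.127821) = -1.084703 rad = -62.149°.
λ₂ = λ₁ + Δλ = -104.270°.
The forward bearing on arrival equals the back-azimuth from the destination plus 180°.
Back-azimuth from P₂ (41.318°, -104.270°) to P₁ (68.636°, -42.121°), with Δλ' = λ₁ − λ₂ = 62.149°: atan2( sin Δλ' cos φ₁ , cos φ₂ sin φ₁ − sin φ₂ cos φ₁ cos Δλ' ) = 28.751°.
Final bearing = (28.751° + 180°) mod 360° = 208.751°.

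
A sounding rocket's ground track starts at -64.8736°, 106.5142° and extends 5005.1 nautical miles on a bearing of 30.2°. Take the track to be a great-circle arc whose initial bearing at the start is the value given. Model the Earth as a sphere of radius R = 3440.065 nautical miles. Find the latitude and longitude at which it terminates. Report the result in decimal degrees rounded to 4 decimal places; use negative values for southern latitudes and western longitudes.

The arc subtends δ = 5005.1/3440.065 = 1.454943 rad at the centre.
With φ₁ = -64.8736° = -1.132258 rad and θ = 30.2° = 0.527089 rad:
Applying the spherical law of cosines for sides, sin φ₂ = sin φ₁ cos δ + cos φ₁ sin δ cos θ = 0.259870, so φ₂ = 15.0623°.
Then Δλ = atan2(0.212159, 0.350873) = 0.543839 rad, from sin θ sin δ cos φ₁ over cos δ − sin φ₁ sin φ₂.
λ₂ = 106.5142° + 31.1597° = 137.6739°.

latitude 15.0623°, longitude 137.6739°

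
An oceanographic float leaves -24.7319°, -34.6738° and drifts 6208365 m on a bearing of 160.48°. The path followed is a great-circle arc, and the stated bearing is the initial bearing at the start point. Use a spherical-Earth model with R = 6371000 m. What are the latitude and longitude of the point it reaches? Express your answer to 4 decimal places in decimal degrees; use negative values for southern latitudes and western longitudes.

latitude -70.6097°, longitude 21.7061°

Central angle δ = d/R = 0.974473 rad.
Start latitude φ₁ = -0.431653 rad; initial bearing θ = 2.800904 rad.
sin φ₂ = sin φ₁ cos δ + cos φ₁ sin δ cos θ = (-0.418373)(0.561604) + (0.908275)(0.827406)(-0.942525) = -0.943279
φ₂ = asin(-0.943279) = -1.232373 rad = -70.6097°.
Δλ = atan2( sin θ sin δ cos φ₁ , cos δ − sin φ₁ sin φ₂ ) = atan2(0.251107, 0.166962) = 0.984015 rad = 56.3799°.
λ₂ = λ₁ + Δλ = 21.7061°.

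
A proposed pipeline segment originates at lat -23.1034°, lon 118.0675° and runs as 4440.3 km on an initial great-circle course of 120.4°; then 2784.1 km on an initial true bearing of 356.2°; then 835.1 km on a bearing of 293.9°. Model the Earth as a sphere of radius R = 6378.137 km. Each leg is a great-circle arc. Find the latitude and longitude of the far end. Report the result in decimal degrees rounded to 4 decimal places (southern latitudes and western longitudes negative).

Apply the spherical direct solution leg by leg, carrying full precision between legs.
Leg 1: from (-23.1034°, 118.0675°), δ = 4440.3/6378.137 = 0.696175 rad, θ = 120.4° → φ = -36.8390°, λ = 161.7863°.
Leg 2: from (-36.8390°, 161.7863°), δ = 2784.1/6378.137 = 0.436507 rad, θ = 356.2° → φ = -11.8726°, λ = 160.1456°.
Leg 3: from (-11.8726°, 160.1456°), δ = 835.1/6378.137 = 0.130932 rad, θ = 293.9° → φ = -8.7552°, λ = 153.2091°.

latitude -8.7552°, longitude 153.2091°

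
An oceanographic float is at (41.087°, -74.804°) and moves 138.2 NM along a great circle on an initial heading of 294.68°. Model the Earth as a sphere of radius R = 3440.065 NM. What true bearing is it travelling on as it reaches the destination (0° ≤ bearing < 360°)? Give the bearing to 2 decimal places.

final bearing 292.81°

Central angle δ = d/R = 0.040174 rad.
Converting: φ₁ = 0.717103 rad, θ = 5.143136 rad.
sin φ₂ = sin φ₁ cos δ + cos φ₁ sin δ cos θ = (0.657204)(0.999193) + (0.753713)(0.040163)(0.417550) = 0.669314
φ₂ = asin(0.669314) = 0.733285 rad = 42.014°.
Then Δλ = atan2(-0.027506, 0.559317) = -0.049138 rad, from sin θ sin δ cos φ₁ over cos δ − sin φ₁ sin φ₂.
Hence λ₂ = -74.804° + -2.815° = -77.619°.
The forward bearing on arrival equals the back-azimuth from the destination plus 180°.
Back-azimuth from P₂ (42.01°, -77.62°) to P₁ (41.09°, -74.80°), with Δλ' = λ₁ − λ₂ = 2.82°: atan2( sin Δλ' cos φ₁ , cos φ₂ sin φ₁ − sin φ₂ cos φ₁ cos Δλ' ) = 112.81°.
Final bearing = (112.81° + 180°) mod 360° = 292.81°.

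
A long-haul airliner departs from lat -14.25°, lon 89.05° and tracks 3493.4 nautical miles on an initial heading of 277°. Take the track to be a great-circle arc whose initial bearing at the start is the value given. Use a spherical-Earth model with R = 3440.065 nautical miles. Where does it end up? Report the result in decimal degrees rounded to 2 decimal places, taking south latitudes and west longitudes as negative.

latitude -1.68°, longitude 31.51°

The arc subtends δ = 3493.4/3440.065 = 1.015504 rad at the centre.
Converting: φ₁ = -0.248709 rad, θ = 4.834562 rad.
sin φ₂ = sin φ₁ cos δ + cos φ₁ sin δ cos θ = (-0.246153)(0.527192) + (0.969231)(0.849746)(0.121869) = -0.029398
φ₂ = asin(-0.029398) = -0.029403 rad = -1.68°.
Then Δλ = atan2(-0.817461, 0.519955) = -1.004283 rad, from sin θ sin δ cos φ₁ over cos δ − sin φ₁ sin φ₂.
Hence λ₂ = 89.05° + -57.54° = 31.51°.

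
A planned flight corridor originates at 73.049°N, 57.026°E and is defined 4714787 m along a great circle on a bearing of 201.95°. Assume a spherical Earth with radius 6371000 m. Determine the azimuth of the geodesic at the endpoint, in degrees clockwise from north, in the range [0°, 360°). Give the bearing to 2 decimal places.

final bearing 187.35°

Central angle δ = d/R = 0.740039 rad.
With φ₁ = 73.049° = 1.274946 rad and θ = 201.95° = 3.524692 rad:
Applying the spherical law of cosines for sides, sin φ₂ = sin φ₁ cos δ + cos φ₁ sin δ cos θ = 0.524012, so φ₂ = 31.602°.
For the longitude increment, Δλ = atan2( sin θ sin δ cos φ₁, cos δ − sin φ₁ sin φ₂ ) = atan2(-0.073488, 0.237196) = -17.214°.
Hence λ₂ = 57.026° + -17.214° = 39.812°.
The forward bearing on arrival equals the back-azimuth from the destination plus 180°.
Back-azimuth from P₂ (31.60°, 39.81°) to P₁ (73.05°, 57.03°), with Δλ' = λ₁ − λ₂ = 17.21°: atan2( sin Δλ' cos φ₁ , cos φ₂ sin φ₁ − sin φ₂ cos φ₁ cos Δλ' ) = 7.35°.
Final bearing = (7.35° + 180°) mod 360° = 187.35°.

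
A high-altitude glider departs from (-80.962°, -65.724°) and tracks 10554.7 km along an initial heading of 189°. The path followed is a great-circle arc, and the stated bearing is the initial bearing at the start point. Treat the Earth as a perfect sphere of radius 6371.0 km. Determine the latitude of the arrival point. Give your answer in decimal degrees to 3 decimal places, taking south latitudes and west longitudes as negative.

latitude -4.007°

Central angle δ = d/R = 1.656679 rad.
Start latitude φ₁ = -1.413053 rad; initial bearing θ = 3.298672 rad.
Applying the spherical law of cosines for sides, sin φ₂ = sin φ₁ cos δ + cos φ₁ sin δ cos θ = -0.069872, so φ₂ = -4.007°.
Δλ = atan2( sin θ sin δ cos φ₁ , cos δ − sin φ₁ sin φ₂ ) = atan2(-0.024484, -0.154781) = -2.984710 rad = -171.011°.
λ₂ = -65.724° + -171.011° = -236.735°, normalized to (−180°, 180°] → 123.265°.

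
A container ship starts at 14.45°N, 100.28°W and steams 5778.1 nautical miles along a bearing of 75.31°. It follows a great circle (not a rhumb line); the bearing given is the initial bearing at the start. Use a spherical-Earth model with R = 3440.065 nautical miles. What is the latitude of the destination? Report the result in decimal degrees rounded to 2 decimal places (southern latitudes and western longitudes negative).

δ = 5778.1/3440.065 = 1.679648 rad (96.2368°).
With φ₁ = 14.45° = 0.252200 rad and θ = 75.31° = 1.314407 rad:
sin φ₂ = sin φ₁ cos δ + cos φ₁ sin δ cos θ = (0.249535)(-0.108637) + (0.968366)(0.994081)(0.253589) = 0.217005
φ₂ = asin(0.217005) = 0.218745 rad = 12.53°.
Then Δλ = atan2(0.931168, -0.162788) = 1.743868 rad, from sin θ sin δ cos φ₁ over cos δ − sin φ₁ sin φ₂.
λ₂ = -100.28° + 99.92° = -0.36°.

latitude 12.53°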